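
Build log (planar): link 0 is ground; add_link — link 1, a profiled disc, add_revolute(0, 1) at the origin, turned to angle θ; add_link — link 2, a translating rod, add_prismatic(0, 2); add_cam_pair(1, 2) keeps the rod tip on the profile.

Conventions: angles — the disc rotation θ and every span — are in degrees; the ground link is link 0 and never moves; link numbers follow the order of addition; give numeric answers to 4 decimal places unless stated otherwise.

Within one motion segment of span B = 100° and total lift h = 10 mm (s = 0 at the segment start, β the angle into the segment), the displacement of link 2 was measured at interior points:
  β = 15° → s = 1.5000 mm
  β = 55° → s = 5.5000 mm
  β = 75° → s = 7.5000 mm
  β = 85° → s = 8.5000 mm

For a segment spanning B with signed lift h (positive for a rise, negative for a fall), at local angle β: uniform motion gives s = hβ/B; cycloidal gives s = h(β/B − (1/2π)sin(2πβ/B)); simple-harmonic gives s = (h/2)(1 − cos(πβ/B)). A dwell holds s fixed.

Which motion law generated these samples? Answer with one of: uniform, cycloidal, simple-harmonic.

candidates at β/B = r: uniform s = h·r (linear in β); cycloidal s = h·(r − sin(2πr)/(2π)); simple-harmonic s = (h/2)(1 − cos(πr))
β=15°: printed 1.5000 | uniform 1.5000, cycloidal 0.2124, simple-harmonic 0.5450
β=55°: printed 5.5000 | uniform 5.5000, cycloidal 5.9918, simple-harmonic 5.7822
β=75°: printed 7.5000 | uniform 7.5000, cycloidal 9.0915, simple-harmonic 8.5355
β=85°: printed 8.5000 | uniform 8.5000, cycloidal 9.7876, simple-harmonic 9.4550
only one law matches every sample → uniform

uniform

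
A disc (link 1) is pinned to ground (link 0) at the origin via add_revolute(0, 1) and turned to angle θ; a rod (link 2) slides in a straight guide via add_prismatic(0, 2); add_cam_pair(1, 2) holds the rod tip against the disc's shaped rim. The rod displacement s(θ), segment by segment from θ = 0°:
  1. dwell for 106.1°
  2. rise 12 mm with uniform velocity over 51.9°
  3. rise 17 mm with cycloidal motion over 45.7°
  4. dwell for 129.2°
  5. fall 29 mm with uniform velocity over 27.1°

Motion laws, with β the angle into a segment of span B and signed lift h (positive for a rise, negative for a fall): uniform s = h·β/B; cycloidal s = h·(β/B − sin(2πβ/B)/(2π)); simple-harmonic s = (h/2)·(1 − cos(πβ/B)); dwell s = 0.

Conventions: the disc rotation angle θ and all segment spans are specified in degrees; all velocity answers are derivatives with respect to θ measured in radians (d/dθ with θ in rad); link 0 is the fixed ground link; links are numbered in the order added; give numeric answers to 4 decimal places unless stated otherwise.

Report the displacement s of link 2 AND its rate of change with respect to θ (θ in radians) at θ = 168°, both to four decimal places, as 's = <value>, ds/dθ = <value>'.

segment 1 (0° to 106.1°, dwell): s unchanged at 0.0000
segment 2 (106.1° to 158°, uniform, h = 12) is passed completely: s = 0.0000 + (12) = 12.0000
θ = 168° falls in segment 3 (158° to 203.7°, cycloidal, h = 17): β = 168 − 158 = 10°, B = 45.7°; Δs = 17·(0.2188 − sin(2π·0.2188)/(2π)) = 1.0660; s = 12.0000 + 1.0660 = 13.0660
velocity in seg [158°–203.7°] (cycloidal), θ in radians: β = 10° = 0.1745 rad, B = 45.7° = 0.7976 rad; ds/dθ = (h/B)(1 − cos(2πβ/B)) = (17/0.7976)(1 − cos(2π·0.2188)) = 17.164447 mm/rad

s = 13.0660, ds/dθ = 17.1644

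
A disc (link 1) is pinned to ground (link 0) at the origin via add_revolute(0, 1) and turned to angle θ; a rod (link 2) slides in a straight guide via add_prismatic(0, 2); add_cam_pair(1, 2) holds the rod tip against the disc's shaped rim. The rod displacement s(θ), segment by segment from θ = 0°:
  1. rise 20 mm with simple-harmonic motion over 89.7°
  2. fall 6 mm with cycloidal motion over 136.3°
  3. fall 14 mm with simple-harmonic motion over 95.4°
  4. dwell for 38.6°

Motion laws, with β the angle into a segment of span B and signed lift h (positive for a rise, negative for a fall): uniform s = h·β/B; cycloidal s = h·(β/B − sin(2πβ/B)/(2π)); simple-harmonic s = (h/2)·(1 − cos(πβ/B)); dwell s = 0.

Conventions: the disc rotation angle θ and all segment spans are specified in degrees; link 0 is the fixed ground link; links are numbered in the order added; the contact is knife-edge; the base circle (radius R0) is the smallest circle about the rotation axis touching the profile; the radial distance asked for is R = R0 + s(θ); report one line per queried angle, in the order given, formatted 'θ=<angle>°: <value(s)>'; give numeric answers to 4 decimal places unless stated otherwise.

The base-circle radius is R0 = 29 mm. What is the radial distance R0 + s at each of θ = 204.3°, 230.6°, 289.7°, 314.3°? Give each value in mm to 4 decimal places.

segment 1 (0° to 89.7°, simple-harmonic, h = 20) is passed completely: s = 0.0000 + (20) = 20.0000
θ = 204.3° falls in segment 2 (89.7° to 226°, cycloidal, h = -6): β = 204.3 − 89.7 = 114.6°, B = 136.3°; Δs = -6·(0.8408 − sin(2π·0.8408)/(2π)) = -5.8485; s = 20.0000 − 5.8485 = 14.1515
segment 2 (89.7° to 226°, cycloidal, h = -6) is passed completely: s = 20.0000 + (-6) = 14.0000
θ = 230.6° falls in segment 3 (226° to 321.4°, simple-harmonic, h = -14): β = 230.6 − 226 = 4.6°, B = 95.4°; Δs = -14/2·(1 − cos(π·0.0482)) = -0.0802; s = 14.0000 − 0.0802 = 13.9198
θ = 289.7° falls in segment 3 (226° to 321.4°, simple-harmonic, h = -14): β = 289.7 − 226 = 63.7°, B = 95.4°; Δs = -14/2·(1 − cos(π·0.6677)) = -10.5199; s = 14.0000 − 10.5199 = 3.4801
θ = 314.3° falls in segment 3 (226° to 321.4°, simple-harmonic, h = -14): β = 314.3 − 226 = 88.3°, B = 95.4°; Δs = -14/2·(1 − cos(π·0.9256)) = -13.8095; s = 14.0000 − 13.8095 = 0.1905
θ=204.3°: R = R0 + s = 29 + 14.1515 = 43.1515
θ=230.6°: R = R0 + s = 29 + 13.9198 = 42.9198
θ=289.7°: R = R0 + s = 29 + 3.4801 = 32.4801
θ=314.3°: R = R0 + s = 29 + 0.1905 = 29.1905

θ=204.3°: 43.1515
θ=230.6°: 42.9198
θ=289.7°: 32.4801
θ=314.3°: 29.1905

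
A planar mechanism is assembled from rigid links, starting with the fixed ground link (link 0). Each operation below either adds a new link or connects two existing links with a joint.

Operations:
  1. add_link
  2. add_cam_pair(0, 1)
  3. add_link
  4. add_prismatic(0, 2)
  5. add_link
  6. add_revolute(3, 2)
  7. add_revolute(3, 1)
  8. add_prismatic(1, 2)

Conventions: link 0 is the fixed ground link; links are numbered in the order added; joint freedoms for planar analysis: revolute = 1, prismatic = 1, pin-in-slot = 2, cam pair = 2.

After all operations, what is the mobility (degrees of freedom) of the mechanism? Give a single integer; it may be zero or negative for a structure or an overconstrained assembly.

L=1 J1=0 J2=0
add link → L=2 J1=0 J2=0
C@0,1 dof=2 J2 → L=2 J1=0 J2=1
add link → L=3 J1=0 J2=1
P@0,2 dof=1 J1 → L=3 J1=1 J2=1
add link → L=4 J1=1 J2=1
R@3,2 dof=1 J1 → L=4 J1=2 J2=1
R@3,1 dof=1 J1 → L=4 J1=3 J2=1
P@1,2 dof=1 J1 → L=4 J1=4 J2=1
M=3(L−1)−2J1−J2=3·3−2·4−1=0

M = 0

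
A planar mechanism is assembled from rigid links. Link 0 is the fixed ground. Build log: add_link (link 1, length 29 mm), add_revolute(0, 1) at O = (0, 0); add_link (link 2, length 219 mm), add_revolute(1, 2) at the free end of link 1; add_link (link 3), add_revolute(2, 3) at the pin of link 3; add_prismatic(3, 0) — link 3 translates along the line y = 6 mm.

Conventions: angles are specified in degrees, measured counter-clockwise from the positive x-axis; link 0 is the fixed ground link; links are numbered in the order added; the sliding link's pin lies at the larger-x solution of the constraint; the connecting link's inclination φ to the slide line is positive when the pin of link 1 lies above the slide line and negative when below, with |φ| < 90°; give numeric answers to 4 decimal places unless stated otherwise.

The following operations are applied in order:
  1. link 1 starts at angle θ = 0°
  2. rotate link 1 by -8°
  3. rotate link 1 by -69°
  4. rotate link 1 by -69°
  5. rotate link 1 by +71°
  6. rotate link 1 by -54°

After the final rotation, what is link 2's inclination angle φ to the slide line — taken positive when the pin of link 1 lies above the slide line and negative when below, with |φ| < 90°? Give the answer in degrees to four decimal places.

geometry: r = 29 mm, L = 219 mm, e = 6 mm; θ starts at 0°
rotate link 1 by -8°: θ ← 0° -8° = -8°
rotate link 1 by -69°: θ ← -8° -69° = -77°
rotate link 1 by -69°: θ ← -77° -69° = -146°
rotate link 1 by +71°: θ ← -146° +71° = -75°
rotate link 1 by -54°: θ ← -75° -54° = -129°
h = r sin θ − e = -22.537233 − 6 = -28.537233
sin φ = h / L = -28.537233 / 219 = -0.13030700
φ = arcsin(-0.13030700) = -7.487333°

-7.4873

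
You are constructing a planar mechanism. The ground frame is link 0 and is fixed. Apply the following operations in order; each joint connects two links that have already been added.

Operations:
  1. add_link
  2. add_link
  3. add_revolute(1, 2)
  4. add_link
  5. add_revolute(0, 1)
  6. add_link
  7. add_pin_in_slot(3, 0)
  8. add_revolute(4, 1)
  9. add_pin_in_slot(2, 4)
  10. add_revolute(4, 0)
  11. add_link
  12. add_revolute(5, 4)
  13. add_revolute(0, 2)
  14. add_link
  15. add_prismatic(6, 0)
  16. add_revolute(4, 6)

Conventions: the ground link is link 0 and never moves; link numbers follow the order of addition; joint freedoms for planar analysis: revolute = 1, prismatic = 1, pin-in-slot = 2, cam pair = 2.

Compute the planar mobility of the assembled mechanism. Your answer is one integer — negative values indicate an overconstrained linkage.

(L,J1,J2)=(1,0,0); link0 fixed
link1: (2,0,0)
link2: (3,0,0)
R 1-2 [J1]: (3,1,0)
link3: (4,1,0)
R 0-1 [J1]: (4,2,0)
link4: (5,2,0)
PS 3-0 [J2]: (5,2,1)
R 4-1 [J1]: (5,3,1)
PS 2-4 [J2]: (5,3,2)
R 4-0 [J1]: (5,4,2)
link5: (6,4,2)
R 5-4 [J1]: (6,5,2)
R 0-2 [J1]: (6,6,2)
link6: (7,6,2)
P 6-0 [J1]: (7,7,2)
R 4-6 [J1]: (7,8,2)
Grübler: 3·6 − 2·8 − 2 = 0

M = 0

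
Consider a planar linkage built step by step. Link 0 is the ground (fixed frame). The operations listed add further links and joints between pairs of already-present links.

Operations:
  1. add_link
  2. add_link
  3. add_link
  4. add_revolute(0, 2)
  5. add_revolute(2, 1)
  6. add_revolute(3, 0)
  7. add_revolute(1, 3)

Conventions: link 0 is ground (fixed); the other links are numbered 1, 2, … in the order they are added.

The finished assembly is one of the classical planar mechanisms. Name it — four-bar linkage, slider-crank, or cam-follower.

links: 4 (incl. ground); joints: 4 revolute, 0 prismatic, 0 higher (cam) pair, forming one closed loop
4 links in a single 4R loop → four-bar linkage

four-bar linkage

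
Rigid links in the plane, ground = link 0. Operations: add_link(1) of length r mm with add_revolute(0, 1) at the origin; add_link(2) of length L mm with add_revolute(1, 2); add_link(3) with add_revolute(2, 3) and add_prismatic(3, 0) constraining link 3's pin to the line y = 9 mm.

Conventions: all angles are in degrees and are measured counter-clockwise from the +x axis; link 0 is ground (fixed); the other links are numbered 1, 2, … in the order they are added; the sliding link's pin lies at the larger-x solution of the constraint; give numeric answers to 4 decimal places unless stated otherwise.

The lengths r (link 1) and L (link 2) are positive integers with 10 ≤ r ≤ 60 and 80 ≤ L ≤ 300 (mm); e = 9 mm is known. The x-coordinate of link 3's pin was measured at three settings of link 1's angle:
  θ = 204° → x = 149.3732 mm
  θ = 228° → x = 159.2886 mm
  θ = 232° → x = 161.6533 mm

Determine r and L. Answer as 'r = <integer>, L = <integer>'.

constraint per measurement: (x − r cos θ)² + (r sin θ − e)² = L²
subtracting the θ₁ and θ₂ equations cancels the r² and L² terms:
r = (x₁² − x₂²) / (2[(x₁cos θ₁ + e sin θ₁) − (x₂cos θ₂ + e sin θ₂)]) = 56.9997 → r = 57
L² = (x₁ − r cos θ₁)² + (r sin θ₁ − e)² = 41616.0144 → L = 204.0000 → L = 204
check at θ₃=232°: x = 161.6533 (printed 161.6533) ✓

r = 57, L = 204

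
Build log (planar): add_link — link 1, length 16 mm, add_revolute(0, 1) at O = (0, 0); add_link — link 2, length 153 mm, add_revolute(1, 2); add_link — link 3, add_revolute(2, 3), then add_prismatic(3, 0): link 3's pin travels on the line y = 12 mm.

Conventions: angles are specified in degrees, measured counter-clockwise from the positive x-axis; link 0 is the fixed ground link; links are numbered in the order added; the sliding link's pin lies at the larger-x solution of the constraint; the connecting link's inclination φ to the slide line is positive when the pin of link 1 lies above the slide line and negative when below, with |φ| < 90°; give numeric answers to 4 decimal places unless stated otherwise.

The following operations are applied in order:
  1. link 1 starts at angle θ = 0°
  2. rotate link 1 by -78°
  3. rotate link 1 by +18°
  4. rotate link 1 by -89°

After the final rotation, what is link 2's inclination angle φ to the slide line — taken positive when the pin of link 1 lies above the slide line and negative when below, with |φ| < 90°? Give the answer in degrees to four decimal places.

geometry: r = 16 mm, L = 153 mm, e = 12 mm; θ starts at 0°
rotate link 1 by -78°: θ ← 0° -78° = -78°
rotate link 1 by +18°: θ ← -78° +18° = -60°
rotate link 1 by -89°: θ ← -60° -89° = -149°
h = r sin θ − e = -8.240609 − 12 = -20.240609
sin φ = h / L = -20.240609 / 153 = -0.13229156
φ = arcsin(-0.13229156) = -7.602033°

-7.6020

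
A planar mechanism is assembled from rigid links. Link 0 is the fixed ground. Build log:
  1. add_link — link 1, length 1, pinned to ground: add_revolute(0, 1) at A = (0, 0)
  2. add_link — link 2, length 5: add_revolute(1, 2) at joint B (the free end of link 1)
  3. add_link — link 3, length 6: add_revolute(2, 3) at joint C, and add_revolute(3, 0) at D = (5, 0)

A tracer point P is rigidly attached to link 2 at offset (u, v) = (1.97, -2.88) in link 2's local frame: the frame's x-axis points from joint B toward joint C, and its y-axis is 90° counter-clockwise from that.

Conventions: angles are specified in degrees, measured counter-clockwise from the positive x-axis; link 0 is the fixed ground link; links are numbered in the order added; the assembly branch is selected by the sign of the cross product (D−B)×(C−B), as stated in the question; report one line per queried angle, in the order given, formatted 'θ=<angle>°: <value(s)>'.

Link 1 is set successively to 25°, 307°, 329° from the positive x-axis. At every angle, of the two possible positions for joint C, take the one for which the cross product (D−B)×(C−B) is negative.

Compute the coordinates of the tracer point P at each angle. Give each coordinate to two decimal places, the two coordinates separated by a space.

A=(0,0), D=(5.00,0)
θ=25°: B = A + 1.00·(cos25°, sin25°) = (0.9063, 0.4226)
θ=25°: |BD| = 4.1154
θ=25°: circle(B,5.00) ∩ circle(D,6.00): a=0.7213, h=4.9477
θ=25°:   candidates: C₊=(2.1319,5.2701) cross=20.362; C₋=(1.1157,-4.5730) cross=-20.362
θ=25°:   branch - wants cross < 0 → take C=(1.1157,-4.5730) (cross=-20.362)
θ=25°: ex = (C−B)/|BC| = (0.0419,-0.9991); ey = (0.9991,0.0419)
θ=25°: P = B + 1.97·ex + -2.88·ey = (-1.8887,-1.6663)
θ=307°: B = A + 1.00·(cos307°, sin307°) = (0.6018, -0.7986)
θ=307°: |BD| = 4.4701
θ=307°: circle(B,5.00) ∩ circle(D,6.00): a=1.0047, h=4.8980
θ=307°:   candidates: C₊=(0.7152,4.2001) cross=21.895; C₋=(2.4654,-5.4384) cross=-21.895
θ=307°:   branch - wants cross < 0 → take C=(2.4654,-5.4384) (cross=-21.895)
θ=307°: ex = (C−B)/|BC| = (0.3727,-0.9279); ey = (0.9279,0.3727)
θ=307°: P = B + 1.97·ex + -2.88·ey = (-1.3364,-3.7001)
θ=329°: B = A + 1.00·(cos329°, sin329°) = (0.8572, -0.5150)
θ=329°: |BD| = 4.1747
θ=329°: circle(B,5.00) ∩ circle(D,6.00): a=0.7699, h=4.9404
θ=329°:   candidates: C₊=(1.0117,4.4826) cross=20.625; C₋=(2.2307,-5.3227) cross=-20.625
θ=329°:   branch - wants cross < 0 → take C=(2.2307,-5.3227) (cross=-20.625)
θ=329°: ex = (C−B)/|BC| = (0.2747,-0.9615); ey = (0.9615,0.2747)
θ=329°: P = B + 1.97·ex + -2.88·ey = (-1.3709,-3.2004)

θ=25°: -1.89 -1.67
θ=307°: -1.34 -3.70
θ=329°: -1.37 -3.20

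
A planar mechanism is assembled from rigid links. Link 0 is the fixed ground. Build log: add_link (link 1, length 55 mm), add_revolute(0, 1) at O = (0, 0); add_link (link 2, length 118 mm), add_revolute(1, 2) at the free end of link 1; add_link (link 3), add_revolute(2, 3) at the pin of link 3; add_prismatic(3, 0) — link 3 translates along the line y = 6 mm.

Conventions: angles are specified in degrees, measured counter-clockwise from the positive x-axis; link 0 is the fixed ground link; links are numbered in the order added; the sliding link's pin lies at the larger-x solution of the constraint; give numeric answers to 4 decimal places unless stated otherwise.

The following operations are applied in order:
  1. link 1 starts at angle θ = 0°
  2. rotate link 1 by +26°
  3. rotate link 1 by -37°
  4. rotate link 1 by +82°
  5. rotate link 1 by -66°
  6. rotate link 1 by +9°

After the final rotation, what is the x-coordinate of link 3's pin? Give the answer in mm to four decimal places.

geometry: r = 55 mm, L = 118 mm, e = 6 mm; θ starts at 0°
rotate link 1 by +26°: θ ← 0° +26° = 26°
rotate link 1 by -37°: θ ← 26° -37° = -11°
rotate link 1 by +82°: θ ← -11° +82° = 71°
rotate link 1 by -66°: θ ← 71° -66° = 5°
rotate link 1 by +9°: θ ← 5° +9° = 14°
crank pin P = (r cos θ, r sin θ) = (53.366265, 13.305704)
h = r sin θ − e = 13.305704 − 6 = 7.305704
x = r cos θ + √(L² − h²) = 53.366265 + 117.773625 = 171.139890

171.1399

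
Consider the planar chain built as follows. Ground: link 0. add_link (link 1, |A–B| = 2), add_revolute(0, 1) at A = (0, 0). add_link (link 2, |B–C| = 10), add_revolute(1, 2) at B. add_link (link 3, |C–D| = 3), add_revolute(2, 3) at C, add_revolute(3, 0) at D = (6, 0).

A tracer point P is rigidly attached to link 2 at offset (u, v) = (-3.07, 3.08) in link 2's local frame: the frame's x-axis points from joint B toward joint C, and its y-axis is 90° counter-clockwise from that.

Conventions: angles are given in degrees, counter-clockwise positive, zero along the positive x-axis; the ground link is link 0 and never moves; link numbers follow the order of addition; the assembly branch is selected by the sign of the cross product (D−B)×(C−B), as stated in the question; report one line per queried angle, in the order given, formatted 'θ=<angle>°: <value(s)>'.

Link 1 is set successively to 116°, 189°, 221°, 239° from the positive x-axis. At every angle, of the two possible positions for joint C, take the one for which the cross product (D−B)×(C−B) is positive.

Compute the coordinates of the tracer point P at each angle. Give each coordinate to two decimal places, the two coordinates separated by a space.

A=(0,0), D=(6.00,0)
θ=116°: B = A + 2.00·(cos116°, sin116°) = (-0.8767, 1.7976)
θ=116°: |BD| = 7.1078
θ=116°: circle(B,10.00) ∩ circle(D,3.00): a=9.9553, h=0.9443
θ=116°:   candidates: C₊=(8.9938,0.1935) cross=6.712; C₋=(8.5161,-1.6337) cross=-6.712
θ=116°:   branch + wants cross > 0 → take C=(8.9938,0.1935) (cross=6.712)
θ=116°: ex = (C−B)/|BC| = (0.9870,-0.1604); ey = (0.1604,0.9870)
θ=116°: P = B + -3.07·ex + 3.08·ey = (-3.4129,5.3302)
θ=189°: B = A + 2.00·(cos189°, sin189°) = (-1.9754, -0.3129)
θ=189°: |BD| = 7.9815
θ=189°: circle(B,10.00) ∩ circle(D,3.00): a=9.6914, h=2.4650
θ=189°:   candidates: C₊=(7.6120,2.5301) cross=19.674; C₋=(7.8052,-2.3961) cross=-19.674
θ=189°:   branch + wants cross > 0 → take C=(7.6120,2.5301) (cross=19.674)
θ=189°: ex = (C−B)/|BC| = (0.9587,0.2843); ey = (-0.2843,0.9587)
θ=189°: P = B + -3.07·ex + 3.08·ey = (-5.7943,1.7672)
θ=221°: B = A + 2.00·(cos221°, sin221°) = (-1.5094, -1.3121)
θ=221°: |BD| = 7.6232
θ=221°: circle(B,10.00) ∩ circle(D,3.00): a=9.7802, h=2.0850
θ=221°:   candidates: C₊=(7.7660,2.4252) cross=15.894; C₋=(8.4837,-1.6826) cross=-15.894
θ=221°:   branch + wants cross > 0 → take C=(7.7660,2.4252) (cross=15.894)
θ=221°: ex = (C−B)/|BC| = (0.9275,0.3737); ey = (-0.3737,0.9275)
θ=221°: P = B + -3.07·ex + 3.08·ey = (-5.5080,0.3974)
θ=239°: B = A + 2.00·(cos239°, sin239°) = (-1.0301, -1.7143)
θ=239°: |BD| = 7.2361
θ=239°: circle(B,10.00) ∩ circle(D,3.00): a=9.9060, h=1.3681
θ=239°:   candidates: C₊=(8.2698,1.9617) cross=9.900; C₋=(8.9180,-0.6966) cross=-9.900
θ=239°:   branch + wants cross > 0 → take C=(8.2698,1.9617) (cross=9.900)
θ=239°: ex = (C−B)/|BC| = (0.9300,0.3676); ey = (-0.3676,0.9300)
θ=239°: P = B + -3.07·ex + 3.08·ey = (-5.0173,0.0215)

θ=116°: -3.41 5.33
θ=189°: -5.79 1.77
θ=221°: -5.51 0.40
θ=239°: -5.02 0.02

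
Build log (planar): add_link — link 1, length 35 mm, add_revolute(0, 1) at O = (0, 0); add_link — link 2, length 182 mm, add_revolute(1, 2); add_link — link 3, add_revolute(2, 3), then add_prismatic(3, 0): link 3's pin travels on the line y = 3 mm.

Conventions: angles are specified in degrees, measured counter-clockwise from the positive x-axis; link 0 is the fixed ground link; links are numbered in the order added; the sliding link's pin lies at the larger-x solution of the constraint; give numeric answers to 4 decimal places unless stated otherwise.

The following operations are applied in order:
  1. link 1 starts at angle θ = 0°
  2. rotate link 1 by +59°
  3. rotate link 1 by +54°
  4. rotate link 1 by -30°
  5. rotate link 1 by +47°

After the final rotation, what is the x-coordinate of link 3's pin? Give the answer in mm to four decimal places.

geometry: r = 35 mm, L = 182 mm, e = 3 mm; θ starts at 0°
rotate link 1 by +59°: θ ← 0° +59° = 59°
rotate link 1 by +54°: θ ← 59° +54° = 113°
rotate link 1 by -30°: θ ← 113° -30° = 83°
rotate link 1 by +47°: θ ← 83° +47° = 130°
crank pin P = (r cos θ, r sin θ) = (-22.497566, 26.811556)
h = r sin θ − e = 26.811556 − 3 = 23.811556
x = r cos θ + √(L² − h²) = -22.497566 + 180.435611 = 157.938045

157.9380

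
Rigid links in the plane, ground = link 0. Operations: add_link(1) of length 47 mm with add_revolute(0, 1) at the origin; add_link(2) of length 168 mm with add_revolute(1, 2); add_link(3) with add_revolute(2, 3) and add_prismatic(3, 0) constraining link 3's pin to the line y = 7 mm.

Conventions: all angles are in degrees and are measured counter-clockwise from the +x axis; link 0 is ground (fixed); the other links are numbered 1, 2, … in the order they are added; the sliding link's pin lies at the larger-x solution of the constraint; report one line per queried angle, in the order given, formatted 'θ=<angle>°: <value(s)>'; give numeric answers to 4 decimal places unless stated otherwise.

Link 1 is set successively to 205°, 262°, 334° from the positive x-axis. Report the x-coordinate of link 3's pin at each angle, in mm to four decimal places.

geometry: r = 47 mm, L = 168 mm, e = 7 mm
θ=205°: crank pin P = (r cos θ, r sin θ) = (-42.596466, -19.863058)
θ=205°: h = r sin θ − e = -19.863058 − 7 = -26.863058
θ=205°: x = r cos θ + √(L² − h²) = -42.596466 + 165.838404 = 123.241938
θ=262°: crank pin P = (r cos θ, r sin θ) = (-6.541136, -46.542599)
θ=262°: h = r sin θ − e = -46.542599 − 7 = -53.542599
θ=262°: x = r cos θ + √(L² − h²) = -6.541136 + 159.239411 = 152.698275
θ=334°: crank pin P = (r cos θ, r sin θ) = (42.243320, -20.603444)
θ=334°: h = r sin θ − e = -20.603444 − 7 = -27.603444
θ=334°: x = r cos θ + √(L² − h²) = 42.243320 + 165.716776 = 207.960096

θ=205°: 123.2419
θ=262°: 152.6983
θ=334°: 207.9601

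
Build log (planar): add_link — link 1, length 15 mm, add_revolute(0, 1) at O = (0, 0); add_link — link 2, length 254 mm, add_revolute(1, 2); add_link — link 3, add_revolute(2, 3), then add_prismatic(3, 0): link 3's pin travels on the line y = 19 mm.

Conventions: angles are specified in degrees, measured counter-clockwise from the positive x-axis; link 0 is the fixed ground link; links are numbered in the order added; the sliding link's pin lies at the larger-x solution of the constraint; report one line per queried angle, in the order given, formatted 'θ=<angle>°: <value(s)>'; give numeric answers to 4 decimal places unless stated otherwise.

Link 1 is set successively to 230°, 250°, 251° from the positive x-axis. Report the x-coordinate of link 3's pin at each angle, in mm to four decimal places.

geometry: r = 15 mm, L = 254 mm, e = 19 mm
θ=230°: crank pin P = (r cos θ, r sin θ) = (-9.641814, -11.490667)
θ=230°: h = r sin θ − e = -11.490667 − 19 = -30.490667
θ=230°: x = r cos θ + √(L² − h²) = -9.641814 + 252.163279 = 242.521465
θ=250°: crank pin P = (r cos θ, r sin θ) = (-5.130302, -14.095389)
θ=250°: h = r sin θ − e = -14.095389 − 19 = -33.095389
θ=250°: x = r cos θ + √(L² − h²) = -5.130302 + 251.834658 = 246.704356
θ=251°: crank pin P = (r cos θ, r sin θ) = (-4.883522, -14.182779)
θ=251°: h = r sin θ − e = -14.182779 − 19 = -33.182779
θ=251°: x = r cos θ + √(L² − h²) = -4.883522 + 251.823159 = 246.939636

θ=230°: 242.5215
θ=250°: 246.7044
θ=251°: 246.9396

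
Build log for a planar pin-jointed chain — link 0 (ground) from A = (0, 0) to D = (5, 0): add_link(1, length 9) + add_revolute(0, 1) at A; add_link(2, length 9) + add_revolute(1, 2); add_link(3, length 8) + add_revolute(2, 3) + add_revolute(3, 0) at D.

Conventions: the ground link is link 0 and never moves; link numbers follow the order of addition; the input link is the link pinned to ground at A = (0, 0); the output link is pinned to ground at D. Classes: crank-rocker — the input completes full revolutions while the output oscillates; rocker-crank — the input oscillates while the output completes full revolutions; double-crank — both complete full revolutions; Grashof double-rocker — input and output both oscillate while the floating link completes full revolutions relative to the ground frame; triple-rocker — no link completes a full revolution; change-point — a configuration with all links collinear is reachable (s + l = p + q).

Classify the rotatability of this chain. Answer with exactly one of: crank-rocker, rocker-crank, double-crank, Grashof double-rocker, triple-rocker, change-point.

lengths: ground=5, input=9, coupler=9, output=8
sorted: s=5 (shortest), l=9 (longest), p+q=17
s + l = 14 vs p + q = 17
s + l < p + q (Grashof) with shortest = ground link → double-crank

double-crank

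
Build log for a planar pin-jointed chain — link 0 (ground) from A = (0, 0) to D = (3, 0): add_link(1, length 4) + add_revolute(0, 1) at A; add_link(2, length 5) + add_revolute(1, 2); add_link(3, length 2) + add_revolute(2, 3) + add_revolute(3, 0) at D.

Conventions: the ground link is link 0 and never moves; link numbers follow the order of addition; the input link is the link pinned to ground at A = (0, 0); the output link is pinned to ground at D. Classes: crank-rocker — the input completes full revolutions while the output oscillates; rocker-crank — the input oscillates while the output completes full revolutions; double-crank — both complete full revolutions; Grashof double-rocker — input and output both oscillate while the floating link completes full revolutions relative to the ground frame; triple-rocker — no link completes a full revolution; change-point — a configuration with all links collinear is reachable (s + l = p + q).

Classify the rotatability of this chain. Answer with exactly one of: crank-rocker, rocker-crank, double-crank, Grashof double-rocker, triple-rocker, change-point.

lengths: ground=3, input=4, coupler=5, output=2
sorted: s=2 (shortest), l=5 (longest), p+q=7
s + l = 7 vs p + q = 7
s + l = p + q → change-point (collinear configuration reachable)

change-point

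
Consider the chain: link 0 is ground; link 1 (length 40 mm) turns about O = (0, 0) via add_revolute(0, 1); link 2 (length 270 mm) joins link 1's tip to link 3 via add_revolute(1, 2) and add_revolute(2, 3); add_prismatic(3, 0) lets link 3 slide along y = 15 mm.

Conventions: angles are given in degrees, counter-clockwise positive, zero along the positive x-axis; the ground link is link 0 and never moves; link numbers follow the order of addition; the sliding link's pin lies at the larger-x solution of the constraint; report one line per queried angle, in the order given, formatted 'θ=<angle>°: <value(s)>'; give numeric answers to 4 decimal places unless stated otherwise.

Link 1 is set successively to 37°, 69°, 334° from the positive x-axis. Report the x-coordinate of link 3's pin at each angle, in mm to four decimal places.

geometry: r = 40 mm, L = 270 mm, e = 15 mm
θ=37°: crank pin P = (r cos θ, r sin θ) = (31.945420, 24.072601)
θ=37°: h = r sin θ − e = 24.072601 − 15 = 9.072601
θ=37°: x = r cos θ + √(L² − h²) = 31.945420 + 269.847527 = 301.792948
θ=69°: crank pin P = (r cos θ, r sin θ) = (14.334718, 37.343217)
θ=69°: h = r sin θ − e = 37.343217 − 15 = 22.343217
θ=69°: x = r cos θ + √(L² − h²) = 14.334718 + 269.073932 = 283.408650
θ=334°: crank pin P = (r cos θ, r sin θ) = (35.951762, -17.534846)
θ=334°: h = r sin θ − e = -17.534846 − 15 = -32.534846
θ=334°: x = r cos θ + √(L² − h²) = 35.951762 + 268.032617 = 303.984379

θ=37°: 301.7929
θ=69°: 283.4086
θ=334°: 303.9844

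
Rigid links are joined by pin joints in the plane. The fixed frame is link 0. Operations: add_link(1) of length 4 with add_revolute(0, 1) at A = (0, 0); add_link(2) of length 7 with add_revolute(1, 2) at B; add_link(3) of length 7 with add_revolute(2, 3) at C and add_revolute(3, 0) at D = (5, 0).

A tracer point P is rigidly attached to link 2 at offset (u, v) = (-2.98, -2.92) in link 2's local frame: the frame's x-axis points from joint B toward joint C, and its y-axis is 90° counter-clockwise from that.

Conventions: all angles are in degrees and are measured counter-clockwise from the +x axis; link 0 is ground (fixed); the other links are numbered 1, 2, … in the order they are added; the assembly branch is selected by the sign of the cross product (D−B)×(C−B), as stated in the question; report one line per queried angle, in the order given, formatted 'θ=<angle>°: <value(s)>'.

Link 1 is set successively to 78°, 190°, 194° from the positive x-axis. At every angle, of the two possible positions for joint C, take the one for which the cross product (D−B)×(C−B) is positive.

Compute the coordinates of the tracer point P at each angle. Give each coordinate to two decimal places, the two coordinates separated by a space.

A=(0,0), D=(5.00,0)
θ=78°: B = A + 4.00·(cos78°, sin78°) = (0.8316, 3.9126)
θ=78°: |BD| = 5.7170
θ=78°: circle(B,7.00) ∩ circle(D,7.00): a=2.8585, h=6.3898
θ=78°:   candidates: C₊=(7.2889,6.6152) cross=36.530; C₋=(-1.4572,-2.7026) cross=-36.530
θ=78°:   branch + wants cross > 0 → take C=(7.2889,6.6152) (cross=36.530)
θ=78°: ex = (C−B)/|BC| = (0.9225,0.3861); ey = (-0.3861,0.9225)
θ=78°: P = B + -2.98·ex + -2.92·ey = (-0.7899,0.0685)
θ=190°: B = A + 4.00·(cos190°, sin190°) = (-3.9392, -0.6946)
θ=190°: |BD| = 8.9662
θ=190°: circle(B,7.00) ∩ circle(D,7.00): a=4.4831, h=5.3761
θ=190°:   candidates: C₊=(0.1139,5.0126) cross=48.203; C₋=(0.9469,-5.7072) cross=-48.203
θ=190°:   branch + wants cross > 0 → take C=(0.1139,5.0126) (cross=48.203)
θ=190°: ex = (C−B)/|BC| = (0.5790,0.8153); ey = (-0.8153,0.5790)
θ=190°: P = B + -2.98·ex + -2.92·ey = (-3.2840,-4.8150)
θ=194°: B = A + 4.00·(cos194°, sin194°) = (-3.8812, -0.9677)
θ=194°: |BD| = 8.9337
θ=194°: circle(B,7.00) ∩ circle(D,7.00): a=4.4669, h=5.3895
θ=194°:   candidates: C₊=(-0.0244,4.8740) cross=48.149; C₋=(1.1432,-5.8417) cross=-48.149
θ=194°:   branch + wants cross > 0 → take C=(-0.0244,4.8740) (cross=48.149)
θ=194°: ex = (C−B)/|BC| = (0.5510,0.8345); ey = (-0.8345,0.5510)
θ=194°: P = B + -2.98·ex + -2.92·ey = (-3.0863,-5.0634)

θ=78°: -0.79 0.07
θ=190°: -3.28 -4.81
θ=194°: -3.09 -5.06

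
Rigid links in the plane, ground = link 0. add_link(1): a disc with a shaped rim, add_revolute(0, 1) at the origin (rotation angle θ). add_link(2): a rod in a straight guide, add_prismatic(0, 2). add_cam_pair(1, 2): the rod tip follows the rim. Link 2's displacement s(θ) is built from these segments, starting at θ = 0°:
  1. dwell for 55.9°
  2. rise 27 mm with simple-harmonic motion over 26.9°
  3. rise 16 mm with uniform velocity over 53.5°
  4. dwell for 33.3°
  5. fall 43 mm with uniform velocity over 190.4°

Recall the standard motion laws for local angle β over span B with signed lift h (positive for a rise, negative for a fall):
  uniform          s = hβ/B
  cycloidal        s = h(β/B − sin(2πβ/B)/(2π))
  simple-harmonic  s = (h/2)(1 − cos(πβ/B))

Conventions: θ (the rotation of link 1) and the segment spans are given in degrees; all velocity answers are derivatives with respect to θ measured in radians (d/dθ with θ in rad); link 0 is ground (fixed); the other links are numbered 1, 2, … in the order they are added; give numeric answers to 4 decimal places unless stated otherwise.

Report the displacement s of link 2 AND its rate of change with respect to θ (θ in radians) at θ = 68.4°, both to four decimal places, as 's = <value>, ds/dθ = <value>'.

segment 1 (0° to 55.9°, dwell): s unchanged at 0.0000
θ = 68.4° falls in segment 2 (55.9° to 82.8°, simple-harmonic, h = 27): β = 68.4 − 55.9 = 12.5°, B = 26.9°; Δs = 27/2·(1 − cos(π·0.4647)) = 12.0053; s = 0.0000 + 12.0053 = 12.0053
velocity in seg [55.9°–82.8°] (simple-harmonic), θ in radians: β = 12.5° = 0.2182 rad, B = 26.9° = 0.4695 rad; ds/dθ = (πh/(2B)) sin(πβ/B) = (π·27/(2·0.4695)) sin(π·0.4647) = 89.779153 mm/rad

s = 12.0053, ds/dθ = 89.7792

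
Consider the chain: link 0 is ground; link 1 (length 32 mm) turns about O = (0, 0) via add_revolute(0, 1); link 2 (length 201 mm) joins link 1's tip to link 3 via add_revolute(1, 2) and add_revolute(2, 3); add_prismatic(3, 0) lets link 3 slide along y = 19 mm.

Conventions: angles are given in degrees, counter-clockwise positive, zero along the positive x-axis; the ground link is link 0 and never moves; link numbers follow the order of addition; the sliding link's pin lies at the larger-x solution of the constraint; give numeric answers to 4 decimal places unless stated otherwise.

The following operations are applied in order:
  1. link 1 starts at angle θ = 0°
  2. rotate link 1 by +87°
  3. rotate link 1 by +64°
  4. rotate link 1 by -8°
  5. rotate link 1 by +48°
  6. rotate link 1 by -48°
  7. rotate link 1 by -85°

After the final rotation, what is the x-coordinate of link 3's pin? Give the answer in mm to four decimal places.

geometry: r = 32 mm, L = 201 mm, e = 19 mm; θ starts at 0°
rotate link 1 by +87°: θ ← 0° +87° = 87°
rotate link 1 by +64°: θ ← 87° +64° = 151°
rotate link 1 by -8°: θ ← 151° -8° = 143°
rotate link 1 by +48°: θ ← 143° +48° = 191°
rotate link 1 by -48°: θ ← 191° -48° = 143°
rotate link 1 by -85°: θ ← 143° -85° = 58°
crank pin P = (r cos θ, r sin θ) = (16.957416, 27.137539)
h = r sin θ − e = 27.137539 − 19 = 8.137539
x = r cos θ + √(L² − h²) = 16.957416 + 200.835207 = 217.792624

217.7926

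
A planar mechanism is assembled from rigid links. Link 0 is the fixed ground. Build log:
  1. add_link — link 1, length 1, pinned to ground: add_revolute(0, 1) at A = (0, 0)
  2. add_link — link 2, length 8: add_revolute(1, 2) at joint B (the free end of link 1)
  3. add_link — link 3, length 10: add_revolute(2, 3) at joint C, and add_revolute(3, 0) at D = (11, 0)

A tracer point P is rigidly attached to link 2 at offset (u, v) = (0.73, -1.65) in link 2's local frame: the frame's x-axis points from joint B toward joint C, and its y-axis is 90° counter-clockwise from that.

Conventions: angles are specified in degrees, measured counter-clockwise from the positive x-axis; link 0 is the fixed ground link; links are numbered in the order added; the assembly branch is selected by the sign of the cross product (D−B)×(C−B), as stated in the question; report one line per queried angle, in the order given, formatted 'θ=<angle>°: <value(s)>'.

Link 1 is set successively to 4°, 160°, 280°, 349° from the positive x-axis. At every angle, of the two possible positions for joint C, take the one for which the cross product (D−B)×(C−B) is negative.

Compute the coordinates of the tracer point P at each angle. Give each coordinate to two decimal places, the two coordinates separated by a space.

A=(0,0), D=(11.00,0)
θ=4°: B = A + 1.00·(cos4°, sin4°) = (0.9976, 0.0698)
θ=4°: |BD| = 10.0027
θ=4°: circle(B,8.00) ∩ circle(D,10.00): a=3.2018, h=7.3313
θ=4°:   candidates: C₊=(4.2504,7.3786) cross=73.333; C₋=(4.1482,-7.2837) cross=-73.333
θ=4°:   branch - wants cross < 0 → take C=(4.1482,-7.2837) (cross=-73.333)
θ=4°: ex = (C−B)/|BC| = (0.3938,-0.9192); ey = (0.9192,0.3938)
θ=4°: P = B + 0.73·ex + -1.65·ey = (-0.2316,-1.2511)
θ=160°: B = A + 1.00·(cos160°, sin160°) = (-0.9397, 0.3420)
θ=160°: |BD| = 11.9446
θ=160°: circle(B,8.00) ∩ circle(D,10.00): a=4.4653, h=6.6378
θ=160°:   candidates: C₊=(3.7139,6.8493) cross=79.286; C₋=(3.3337,-6.4209) cross=-79.286
θ=160°:   branch - wants cross < 0 → take C=(3.3337,-6.4209) (cross=-79.286)
θ=160°: ex = (C−B)/|BC| = (0.5342,-0.8454); ey = (0.8454,0.5342)
θ=160°: P = B + 0.73·ex + -1.65·ey = (-1.9446,-1.1565)
θ=280°: B = A + 1.00·(cos280°, sin280°) = (0.1736, -0.9848)
θ=280°: |BD| = 10.8711
θ=280°: circle(B,8.00) ∩ circle(D,10.00): a=3.7798, h=7.0508
θ=280°:   candidates: C₊=(3.2991,6.3794) cross=76.649; C₋=(4.5766,-7.6642) cross=-76.649
θ=280°:   branch - wants cross < 0 → take C=(4.5766,-7.6642) (cross=-76.649)
θ=280°: ex = (C−B)/|BC| = (0.5504,-0.8349); ey = (0.8349,0.5504)
θ=280°: P = B + 0.73·ex + -1.65·ey = (-0.8022,-2.5024)
θ=349°: B = A + 1.00·(cos349°, sin349°) = (0.9816, -0.1908)
θ=349°: |BD| = 10.0202
θ=349°: circle(B,8.00) ∩ circle(D,10.00): a=3.2137, h=7.3261
θ=349°:   candidates: C₊=(4.0553,7.1952) cross=73.409; C₋=(4.3343,-7.4544) cross=-73.409
θ=349°:   branch - wants cross < 0 → take C=(4.3343,-7.4544) (cross=-73.409)
θ=349°: ex = (C−B)/|BC| = (0.4191,-0.9079); ey = (0.9079,0.4191)
θ=349°: P = B + 0.73·ex + -1.65·ey = (-0.2106,-1.5451)

θ=4°: -0.23 -1.25
θ=160°: -1.94 -1.16
θ=280°: -0.80 -2.50
θ=349°: -0.21 -1.55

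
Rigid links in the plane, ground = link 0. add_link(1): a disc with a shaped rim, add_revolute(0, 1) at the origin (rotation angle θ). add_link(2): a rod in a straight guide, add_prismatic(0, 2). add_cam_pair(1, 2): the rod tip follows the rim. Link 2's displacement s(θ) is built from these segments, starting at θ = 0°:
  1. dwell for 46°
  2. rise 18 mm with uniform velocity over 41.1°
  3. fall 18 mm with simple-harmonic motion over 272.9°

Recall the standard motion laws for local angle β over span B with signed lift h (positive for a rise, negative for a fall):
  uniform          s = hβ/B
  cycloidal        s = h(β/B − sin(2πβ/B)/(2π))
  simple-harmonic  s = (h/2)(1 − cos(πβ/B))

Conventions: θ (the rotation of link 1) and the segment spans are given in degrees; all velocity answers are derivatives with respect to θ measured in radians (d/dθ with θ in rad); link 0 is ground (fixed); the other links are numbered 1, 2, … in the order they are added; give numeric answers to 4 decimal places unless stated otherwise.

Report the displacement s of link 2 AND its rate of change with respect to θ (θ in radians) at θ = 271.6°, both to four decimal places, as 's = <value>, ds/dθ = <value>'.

segment 1 (0° to 46°, dwell): s unchanged at 0.0000
segment 2 (46° to 87.1°, uniform, h = 18) is passed completely: s = 0.0000 + (18) = 18.0000
θ = 271.6° falls in segment 3 (87.1° to 360°, simple-harmonic, h = -18): β = 271.6 − 87.1 = 184.5°, B = 272.9°; Δs = -18/2·(1 − cos(π·0.6761)) = -13.7283; s = 18.0000 − 13.7283 = 4.2717
velocity in seg [87.1°–360°] (simple-harmonic), θ in radians: β = 184.5° = 3.2201 rad, B = 272.9° = 4.7630 rad; ds/dθ = (πh/(2B)) sin(πβ/B) = (π·(-18)/(2·4.7630)) sin(π·0.6761) = -5.051004 mm/rad

s = 4.2717, ds/dθ = -5.0510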